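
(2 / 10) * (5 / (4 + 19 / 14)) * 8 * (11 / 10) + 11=12.64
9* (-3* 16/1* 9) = -3888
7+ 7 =14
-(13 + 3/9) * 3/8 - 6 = -11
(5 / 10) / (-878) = -1 / 1756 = -0.00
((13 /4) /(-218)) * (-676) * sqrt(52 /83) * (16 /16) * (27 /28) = 59319 * sqrt(1079) /253316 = 7.69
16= 16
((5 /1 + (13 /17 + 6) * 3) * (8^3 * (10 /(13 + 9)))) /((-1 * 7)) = -1100800 /1309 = -840.95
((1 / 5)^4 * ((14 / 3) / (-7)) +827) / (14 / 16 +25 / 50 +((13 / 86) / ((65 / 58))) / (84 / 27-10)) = 16535843672 / 27101625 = 610.14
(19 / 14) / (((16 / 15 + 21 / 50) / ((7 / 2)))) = 1425 / 446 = 3.20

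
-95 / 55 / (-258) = 19 / 2838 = 0.01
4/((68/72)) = 72/17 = 4.24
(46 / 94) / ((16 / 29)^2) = 1.61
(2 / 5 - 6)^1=-28 / 5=-5.60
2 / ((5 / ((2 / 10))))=2 / 25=0.08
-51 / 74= -0.69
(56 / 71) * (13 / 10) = 364 / 355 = 1.03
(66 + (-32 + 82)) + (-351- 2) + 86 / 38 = -4460 / 19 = -234.74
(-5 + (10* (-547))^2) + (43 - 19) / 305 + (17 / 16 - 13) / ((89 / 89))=146013909729 / 4880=29920883.14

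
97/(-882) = -97/882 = -0.11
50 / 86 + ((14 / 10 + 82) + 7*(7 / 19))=353599 / 4085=86.56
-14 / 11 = -1.27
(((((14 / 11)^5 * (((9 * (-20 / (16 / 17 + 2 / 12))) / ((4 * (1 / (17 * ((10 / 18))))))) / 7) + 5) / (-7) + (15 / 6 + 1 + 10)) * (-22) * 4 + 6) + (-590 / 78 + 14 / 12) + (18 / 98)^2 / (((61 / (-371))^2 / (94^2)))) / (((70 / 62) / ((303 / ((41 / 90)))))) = 5039041128131449475019 / 1125460308039067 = 4477315.72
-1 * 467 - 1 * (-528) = 61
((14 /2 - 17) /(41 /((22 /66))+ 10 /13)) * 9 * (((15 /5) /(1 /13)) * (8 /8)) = -45630 /1609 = -28.36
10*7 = 70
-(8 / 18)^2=-16 / 81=-0.20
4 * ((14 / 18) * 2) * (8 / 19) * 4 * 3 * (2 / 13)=3584 / 741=4.84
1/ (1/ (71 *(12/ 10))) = 426/ 5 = 85.20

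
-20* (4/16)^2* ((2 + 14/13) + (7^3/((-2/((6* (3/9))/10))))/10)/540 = 0.00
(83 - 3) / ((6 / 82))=3280 / 3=1093.33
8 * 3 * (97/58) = 1164/29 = 40.14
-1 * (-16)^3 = 4096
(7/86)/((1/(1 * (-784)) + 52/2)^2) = 2151296/17865067627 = 0.00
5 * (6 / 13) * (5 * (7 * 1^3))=1050 / 13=80.77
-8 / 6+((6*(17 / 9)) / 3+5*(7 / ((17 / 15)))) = 5099 / 153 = 33.33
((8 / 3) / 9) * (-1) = -8 / 27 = -0.30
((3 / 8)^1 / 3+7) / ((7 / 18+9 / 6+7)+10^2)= 513 / 7840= 0.07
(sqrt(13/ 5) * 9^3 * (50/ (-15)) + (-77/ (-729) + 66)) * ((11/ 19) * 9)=530101/ 1539-48114 * sqrt(65)/ 19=-20071.74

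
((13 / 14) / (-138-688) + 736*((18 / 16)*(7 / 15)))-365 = 1237283 / 57820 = 21.40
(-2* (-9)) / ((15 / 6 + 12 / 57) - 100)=-684 / 3697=-0.19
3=3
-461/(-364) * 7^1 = 461/52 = 8.87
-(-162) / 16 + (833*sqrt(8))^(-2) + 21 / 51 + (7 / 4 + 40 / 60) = 26964731 / 2081667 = 12.95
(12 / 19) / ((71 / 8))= 96 / 1349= 0.07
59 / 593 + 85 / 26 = 51939 / 15418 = 3.37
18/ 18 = 1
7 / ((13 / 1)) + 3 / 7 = 88 / 91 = 0.97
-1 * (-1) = 1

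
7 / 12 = 0.58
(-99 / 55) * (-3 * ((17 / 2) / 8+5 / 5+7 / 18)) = 13.24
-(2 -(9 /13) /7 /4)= -719 /364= -1.98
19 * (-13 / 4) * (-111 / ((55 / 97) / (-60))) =-7978347 / 11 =-725304.27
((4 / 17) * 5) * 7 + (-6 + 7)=157 / 17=9.24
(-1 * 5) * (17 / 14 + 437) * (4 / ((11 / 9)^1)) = -552150 / 77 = -7170.78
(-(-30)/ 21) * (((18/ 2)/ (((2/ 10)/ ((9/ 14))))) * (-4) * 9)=-72900/ 49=-1487.76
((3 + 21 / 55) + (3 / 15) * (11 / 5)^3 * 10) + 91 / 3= 226921 / 4125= 55.01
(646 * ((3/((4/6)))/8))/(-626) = -2907/5008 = -0.58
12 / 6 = 2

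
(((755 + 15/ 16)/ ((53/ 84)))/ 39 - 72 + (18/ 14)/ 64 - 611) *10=-1006671475/ 154336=-6522.60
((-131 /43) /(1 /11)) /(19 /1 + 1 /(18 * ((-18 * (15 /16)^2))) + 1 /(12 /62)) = -52524450 /37872121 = -1.39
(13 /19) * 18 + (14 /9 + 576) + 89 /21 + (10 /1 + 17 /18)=482833 /798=605.05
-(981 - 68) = -913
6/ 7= 0.86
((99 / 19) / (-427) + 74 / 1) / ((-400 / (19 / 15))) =-600263 / 2562000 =-0.23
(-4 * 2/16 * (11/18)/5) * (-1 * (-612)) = -187/5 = -37.40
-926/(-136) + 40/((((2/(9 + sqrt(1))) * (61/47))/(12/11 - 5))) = -27174927/45628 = -595.58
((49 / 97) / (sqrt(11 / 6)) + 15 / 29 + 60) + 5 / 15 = 49 * sqrt(66) / 1067 + 5294 / 87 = 61.22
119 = 119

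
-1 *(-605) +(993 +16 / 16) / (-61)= 35911 / 61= 588.70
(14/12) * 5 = 35/6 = 5.83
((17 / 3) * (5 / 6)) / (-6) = -85 / 108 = -0.79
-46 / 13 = -3.54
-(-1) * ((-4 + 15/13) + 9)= 80/13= 6.15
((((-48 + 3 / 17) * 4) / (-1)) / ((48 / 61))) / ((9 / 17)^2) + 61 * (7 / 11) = 3229645 / 3564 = 906.19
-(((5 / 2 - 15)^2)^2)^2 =-152587890625 / 256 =-596046447.75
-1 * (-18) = 18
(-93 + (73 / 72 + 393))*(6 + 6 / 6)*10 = 758555 / 36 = 21070.97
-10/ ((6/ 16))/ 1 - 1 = -83/ 3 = -27.67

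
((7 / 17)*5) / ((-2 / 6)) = -105 / 17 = -6.18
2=2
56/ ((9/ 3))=56/ 3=18.67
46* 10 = 460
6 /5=1.20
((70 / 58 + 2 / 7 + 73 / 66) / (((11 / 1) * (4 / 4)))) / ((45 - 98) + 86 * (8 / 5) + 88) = 174085 / 127187214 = 0.00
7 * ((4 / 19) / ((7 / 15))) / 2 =30 / 19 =1.58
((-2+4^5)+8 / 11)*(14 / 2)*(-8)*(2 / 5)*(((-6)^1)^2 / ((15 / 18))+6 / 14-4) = -9986400 / 11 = -907854.55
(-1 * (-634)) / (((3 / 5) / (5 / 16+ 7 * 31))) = 1837015 / 8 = 229626.88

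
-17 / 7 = -2.43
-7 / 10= -0.70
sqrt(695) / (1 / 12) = 12 * sqrt(695) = 316.35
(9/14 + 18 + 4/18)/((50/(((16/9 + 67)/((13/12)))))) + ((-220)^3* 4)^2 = 111429769651201471363/61425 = 1814078464000023.95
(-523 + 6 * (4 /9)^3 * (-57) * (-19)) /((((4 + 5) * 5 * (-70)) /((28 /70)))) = -0.01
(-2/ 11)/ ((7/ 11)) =-2/ 7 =-0.29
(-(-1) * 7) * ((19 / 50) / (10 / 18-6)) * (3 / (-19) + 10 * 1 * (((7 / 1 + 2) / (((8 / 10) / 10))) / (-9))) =10701 / 175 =61.15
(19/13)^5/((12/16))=9904396/1113879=8.89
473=473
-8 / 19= -0.42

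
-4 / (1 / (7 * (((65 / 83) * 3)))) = -5460 / 83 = -65.78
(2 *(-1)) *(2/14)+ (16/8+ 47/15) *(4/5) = 2006/525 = 3.82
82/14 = 41/7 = 5.86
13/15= 0.87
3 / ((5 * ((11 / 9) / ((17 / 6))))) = 153 / 110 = 1.39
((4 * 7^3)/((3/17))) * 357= 2775556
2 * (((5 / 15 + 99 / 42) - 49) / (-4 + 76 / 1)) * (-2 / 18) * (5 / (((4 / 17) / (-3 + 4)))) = 165325 / 54432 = 3.04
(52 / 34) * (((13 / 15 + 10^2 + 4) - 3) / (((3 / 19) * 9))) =754832 / 6885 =109.63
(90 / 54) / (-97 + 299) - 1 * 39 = -23629 / 606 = -38.99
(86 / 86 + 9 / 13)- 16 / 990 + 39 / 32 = 596117 / 205920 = 2.89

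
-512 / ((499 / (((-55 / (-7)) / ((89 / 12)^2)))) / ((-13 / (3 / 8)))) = 140574720 / 27668053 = 5.08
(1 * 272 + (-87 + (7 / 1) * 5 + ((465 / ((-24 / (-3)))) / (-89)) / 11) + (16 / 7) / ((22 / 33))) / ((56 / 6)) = 36737979 / 1535072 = 23.93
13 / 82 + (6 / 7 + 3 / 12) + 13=16377 / 1148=14.27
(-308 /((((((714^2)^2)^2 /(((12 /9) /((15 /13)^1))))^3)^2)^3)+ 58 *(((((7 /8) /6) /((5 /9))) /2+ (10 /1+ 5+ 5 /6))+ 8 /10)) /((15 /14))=247714042085551487227261101915745291498244628741994847607472269120939576322589353704592284772393460839366974302865583168444160799299224371829365275977253621582817777587845237991401023643507827875334389618430272737830191542375488688825791561291286205812150218958406942781063478764864522381133758119006090806458561529005093620102261722683531267537280704904082867918230161576107806182488733817858237844715005323875524590523528468675581 /272956280714100642107587127258110769608378566399980610032714259646798725823631507668473648711791273993649717849235525587175032300223014830538601416651958242155582259434027935867249026843105921538303538945869427781790811969993945447274616805041511153048420819633625661679697211013838122389361983944211356465264973913852892897199440418593935678117112009326578985316447086933841300052144219748475751830218531143680000000000000000000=907.52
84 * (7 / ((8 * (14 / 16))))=84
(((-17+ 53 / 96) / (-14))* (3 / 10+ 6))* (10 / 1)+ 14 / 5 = 76.82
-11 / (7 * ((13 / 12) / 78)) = -792 / 7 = -113.14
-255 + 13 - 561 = -803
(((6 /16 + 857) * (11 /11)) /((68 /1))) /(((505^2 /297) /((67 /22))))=12407931 /277467200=0.04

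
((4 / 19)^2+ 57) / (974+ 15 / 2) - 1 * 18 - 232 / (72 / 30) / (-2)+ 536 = 1204108015 / 2125929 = 566.39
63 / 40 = 1.58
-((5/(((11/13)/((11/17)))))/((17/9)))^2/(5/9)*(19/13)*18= -16205670/83521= -194.03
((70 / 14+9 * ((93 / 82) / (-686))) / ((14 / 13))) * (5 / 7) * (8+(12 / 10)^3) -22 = 175117998 / 17227175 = 10.17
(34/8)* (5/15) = 17/12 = 1.42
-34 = -34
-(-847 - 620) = 1467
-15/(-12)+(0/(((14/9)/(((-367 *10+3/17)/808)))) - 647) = -2583/4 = -645.75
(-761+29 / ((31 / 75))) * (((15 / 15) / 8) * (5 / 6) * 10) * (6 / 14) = -308.41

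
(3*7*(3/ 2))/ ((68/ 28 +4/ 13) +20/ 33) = 189189/ 20074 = 9.42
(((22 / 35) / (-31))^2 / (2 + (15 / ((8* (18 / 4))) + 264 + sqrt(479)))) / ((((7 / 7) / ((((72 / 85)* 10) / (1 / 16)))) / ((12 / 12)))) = 42781077504 / 203166857258225 - 160579584* sqrt(479) / 203166857258225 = 0.00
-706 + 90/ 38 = -703.63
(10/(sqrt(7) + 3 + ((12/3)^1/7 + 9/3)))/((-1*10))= -322/1773 + 49*sqrt(7)/1773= -0.11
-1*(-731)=731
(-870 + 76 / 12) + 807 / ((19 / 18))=-5651 / 57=-99.14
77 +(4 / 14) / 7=77.04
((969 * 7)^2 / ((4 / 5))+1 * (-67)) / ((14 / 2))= 230045177 / 28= 8215899.18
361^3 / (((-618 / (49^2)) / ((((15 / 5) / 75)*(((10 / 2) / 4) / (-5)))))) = 112957160281 / 61800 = 1827785.77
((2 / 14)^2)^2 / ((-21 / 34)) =-34 / 50421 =-0.00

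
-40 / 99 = -0.40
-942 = -942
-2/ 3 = -0.67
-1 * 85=-85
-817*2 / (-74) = 817 / 37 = 22.08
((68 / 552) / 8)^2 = 289 / 1218816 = 0.00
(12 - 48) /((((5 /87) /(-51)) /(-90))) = -2875176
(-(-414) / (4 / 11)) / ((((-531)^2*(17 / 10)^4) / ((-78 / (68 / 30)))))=-82225000 / 4942522217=-0.02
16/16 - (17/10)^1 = -7/10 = -0.70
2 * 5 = 10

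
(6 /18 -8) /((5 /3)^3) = -207 /125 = -1.66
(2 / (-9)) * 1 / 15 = -2 / 135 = -0.01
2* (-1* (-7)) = 14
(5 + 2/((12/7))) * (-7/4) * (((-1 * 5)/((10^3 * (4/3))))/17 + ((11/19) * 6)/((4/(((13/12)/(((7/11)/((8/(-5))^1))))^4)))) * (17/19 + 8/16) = -39255572117594717/54561366720000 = -719.48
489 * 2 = 978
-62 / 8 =-31 / 4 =-7.75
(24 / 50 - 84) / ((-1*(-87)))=-24 / 25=-0.96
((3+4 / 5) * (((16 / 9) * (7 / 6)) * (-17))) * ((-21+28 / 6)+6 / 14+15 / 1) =121.22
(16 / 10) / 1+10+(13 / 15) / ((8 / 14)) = 787 / 60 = 13.12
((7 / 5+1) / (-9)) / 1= -4 / 15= -0.27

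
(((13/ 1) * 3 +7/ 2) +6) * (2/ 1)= 97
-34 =-34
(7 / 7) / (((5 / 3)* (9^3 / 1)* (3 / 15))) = 1 / 243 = 0.00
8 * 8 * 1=64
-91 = -91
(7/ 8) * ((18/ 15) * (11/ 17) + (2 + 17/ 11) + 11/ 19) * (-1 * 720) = -10970064/ 3553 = -3087.55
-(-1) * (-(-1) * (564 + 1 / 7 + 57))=4348 / 7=621.14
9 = 9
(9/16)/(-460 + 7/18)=-81/66184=-0.00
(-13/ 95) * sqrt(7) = -13 * sqrt(7)/ 95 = -0.36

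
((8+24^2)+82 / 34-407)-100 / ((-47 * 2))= 144200 / 799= 180.48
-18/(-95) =18/95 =0.19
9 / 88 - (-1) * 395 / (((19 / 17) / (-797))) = -470963069 / 1672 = -281676.48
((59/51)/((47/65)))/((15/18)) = 1534/799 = 1.92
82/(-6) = -41/3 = -13.67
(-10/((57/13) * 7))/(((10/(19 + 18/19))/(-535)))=2635945/7581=347.70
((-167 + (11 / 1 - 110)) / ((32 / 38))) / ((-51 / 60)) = 12635 / 34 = 371.62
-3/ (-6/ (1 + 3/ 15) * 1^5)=3/ 5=0.60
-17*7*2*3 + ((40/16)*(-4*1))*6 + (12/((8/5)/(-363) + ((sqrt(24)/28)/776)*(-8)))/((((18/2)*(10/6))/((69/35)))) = -295714233414/245652865 + 3527719668*sqrt(6)/49130573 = -1027.91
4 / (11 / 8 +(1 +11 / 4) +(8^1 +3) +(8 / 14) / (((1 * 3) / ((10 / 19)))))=12768 / 51791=0.25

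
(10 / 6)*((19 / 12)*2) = 5.28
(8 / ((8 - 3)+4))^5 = 32768 / 59049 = 0.55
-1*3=-3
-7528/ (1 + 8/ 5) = -37640/ 13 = -2895.38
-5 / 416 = -0.01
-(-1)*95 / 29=95 / 29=3.28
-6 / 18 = -1 / 3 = -0.33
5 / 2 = 2.50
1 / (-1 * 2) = -1 / 2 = -0.50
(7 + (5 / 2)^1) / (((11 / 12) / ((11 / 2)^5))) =834537 / 16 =52158.56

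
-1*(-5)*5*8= 200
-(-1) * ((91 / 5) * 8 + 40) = 928 / 5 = 185.60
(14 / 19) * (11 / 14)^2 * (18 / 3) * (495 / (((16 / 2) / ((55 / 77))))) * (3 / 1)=361.88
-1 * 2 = -2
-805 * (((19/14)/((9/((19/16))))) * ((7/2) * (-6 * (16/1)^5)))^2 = -112644542137630720/9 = -12516060237514524.44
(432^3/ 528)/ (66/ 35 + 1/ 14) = 117573120/ 1507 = 78018.00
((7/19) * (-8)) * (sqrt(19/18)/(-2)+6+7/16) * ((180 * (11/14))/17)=-50985/323+660 * sqrt(38)/323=-145.25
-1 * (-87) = 87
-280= -280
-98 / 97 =-1.01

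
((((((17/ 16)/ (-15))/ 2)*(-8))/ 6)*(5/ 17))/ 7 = 1/ 504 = 0.00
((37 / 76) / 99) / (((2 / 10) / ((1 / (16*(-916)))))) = -185 / 110271744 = -0.00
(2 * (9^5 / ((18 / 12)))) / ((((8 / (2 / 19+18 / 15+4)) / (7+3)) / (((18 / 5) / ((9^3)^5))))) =0.00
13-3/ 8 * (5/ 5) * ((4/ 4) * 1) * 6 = 43/ 4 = 10.75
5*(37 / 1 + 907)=4720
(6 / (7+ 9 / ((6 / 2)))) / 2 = 3 / 10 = 0.30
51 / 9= 17 / 3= 5.67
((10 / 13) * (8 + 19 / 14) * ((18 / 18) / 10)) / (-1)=-131 / 182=-0.72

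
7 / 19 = 0.37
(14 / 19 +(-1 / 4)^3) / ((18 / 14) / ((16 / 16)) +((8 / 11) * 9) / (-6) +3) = 0.23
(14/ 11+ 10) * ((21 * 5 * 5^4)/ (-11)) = -8137500/ 121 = -67252.07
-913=-913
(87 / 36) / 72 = 29 / 864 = 0.03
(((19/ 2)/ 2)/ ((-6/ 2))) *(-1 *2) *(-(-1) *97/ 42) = 1843/ 252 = 7.31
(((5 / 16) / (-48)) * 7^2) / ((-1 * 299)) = 245 / 229632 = 0.00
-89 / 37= -2.41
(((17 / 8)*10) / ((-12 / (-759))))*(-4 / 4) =-21505 / 16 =-1344.06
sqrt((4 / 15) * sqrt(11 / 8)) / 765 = 0.00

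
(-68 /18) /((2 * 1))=-17 /9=-1.89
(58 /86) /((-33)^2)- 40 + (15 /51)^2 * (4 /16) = -39.98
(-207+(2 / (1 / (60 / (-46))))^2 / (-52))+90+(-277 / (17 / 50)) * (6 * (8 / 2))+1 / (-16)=-36793852157 / 1870544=-19670.13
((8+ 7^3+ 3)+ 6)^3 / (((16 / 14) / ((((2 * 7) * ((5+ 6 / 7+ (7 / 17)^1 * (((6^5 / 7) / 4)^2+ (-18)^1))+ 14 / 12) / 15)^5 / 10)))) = 1342580542584341323711196674962959260576 / 14376052125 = 93390071969034497620200910000.00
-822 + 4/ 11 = -9038/ 11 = -821.64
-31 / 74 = -0.42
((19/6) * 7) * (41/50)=18.18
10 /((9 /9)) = 10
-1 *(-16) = 16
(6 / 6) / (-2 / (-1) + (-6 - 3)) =-1 / 7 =-0.14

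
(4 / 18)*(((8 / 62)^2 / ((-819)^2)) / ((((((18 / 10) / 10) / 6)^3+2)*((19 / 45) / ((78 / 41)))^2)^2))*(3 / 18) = 0.00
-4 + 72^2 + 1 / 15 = 77701 / 15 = 5180.07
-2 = -2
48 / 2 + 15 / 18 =149 / 6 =24.83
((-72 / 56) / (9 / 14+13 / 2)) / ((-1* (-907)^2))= 9 / 41132450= 0.00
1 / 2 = 0.50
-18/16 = -9/8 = -1.12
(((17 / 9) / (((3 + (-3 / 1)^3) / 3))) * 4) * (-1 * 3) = 17 / 6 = 2.83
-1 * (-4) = 4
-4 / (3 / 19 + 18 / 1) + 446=153794 / 345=445.78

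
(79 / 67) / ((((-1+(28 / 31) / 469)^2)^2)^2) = 408361002086876718623976997 / 341031438356991844765446081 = 1.20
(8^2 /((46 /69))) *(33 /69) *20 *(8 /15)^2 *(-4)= -360448 /345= -1044.78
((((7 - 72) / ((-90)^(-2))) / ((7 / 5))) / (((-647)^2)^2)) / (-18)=146250 / 1226634464167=0.00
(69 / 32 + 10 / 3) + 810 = 78287 / 96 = 815.49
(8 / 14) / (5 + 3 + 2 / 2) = 4 / 63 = 0.06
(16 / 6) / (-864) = -1 / 324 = -0.00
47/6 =7.83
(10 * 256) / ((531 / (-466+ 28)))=-2111.64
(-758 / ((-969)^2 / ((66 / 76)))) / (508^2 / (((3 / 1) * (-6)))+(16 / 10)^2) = 312675 / 6393203499224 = 0.00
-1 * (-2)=2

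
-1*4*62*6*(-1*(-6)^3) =-321408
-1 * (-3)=3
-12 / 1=-12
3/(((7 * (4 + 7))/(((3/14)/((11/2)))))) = 9/5929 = 0.00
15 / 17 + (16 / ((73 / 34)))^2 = 56.42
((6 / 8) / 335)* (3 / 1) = 9 / 1340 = 0.01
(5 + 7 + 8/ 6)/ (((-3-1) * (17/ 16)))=-160/ 51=-3.14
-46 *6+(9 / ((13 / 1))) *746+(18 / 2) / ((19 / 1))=59511 / 247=240.94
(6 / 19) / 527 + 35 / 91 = 0.39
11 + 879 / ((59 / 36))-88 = 27101 / 59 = 459.34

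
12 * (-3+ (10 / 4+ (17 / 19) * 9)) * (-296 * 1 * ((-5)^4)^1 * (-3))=955710000 / 19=50300526.32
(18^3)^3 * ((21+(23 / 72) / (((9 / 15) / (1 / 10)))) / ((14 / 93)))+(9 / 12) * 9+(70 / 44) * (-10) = 8544312657648059 / 308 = 27741274862493.70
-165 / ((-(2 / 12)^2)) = 5940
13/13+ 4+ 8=13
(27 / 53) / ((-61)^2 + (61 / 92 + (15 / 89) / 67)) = 4937364 / 36069871489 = 0.00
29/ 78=0.37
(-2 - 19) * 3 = -63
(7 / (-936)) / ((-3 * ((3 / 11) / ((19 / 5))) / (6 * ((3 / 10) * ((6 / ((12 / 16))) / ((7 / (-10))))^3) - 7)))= -14855093 / 158760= -93.57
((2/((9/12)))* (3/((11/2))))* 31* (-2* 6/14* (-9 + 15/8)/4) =5301/77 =68.84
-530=-530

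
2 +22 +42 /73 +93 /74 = 139545 /5402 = 25.83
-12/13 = -0.92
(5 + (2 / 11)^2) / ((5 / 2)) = 1218 / 605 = 2.01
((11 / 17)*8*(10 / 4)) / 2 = 110 / 17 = 6.47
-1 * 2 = -2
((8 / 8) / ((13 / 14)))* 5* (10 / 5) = 140 / 13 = 10.77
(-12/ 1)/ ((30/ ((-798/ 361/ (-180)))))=-7/ 1425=-0.00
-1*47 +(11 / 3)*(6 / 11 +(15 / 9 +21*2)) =1036 / 9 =115.11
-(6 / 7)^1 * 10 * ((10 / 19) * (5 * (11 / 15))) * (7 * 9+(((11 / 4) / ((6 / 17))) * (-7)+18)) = -174625 / 399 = -437.66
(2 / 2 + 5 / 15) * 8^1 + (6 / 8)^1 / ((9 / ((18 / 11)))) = 713 / 66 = 10.80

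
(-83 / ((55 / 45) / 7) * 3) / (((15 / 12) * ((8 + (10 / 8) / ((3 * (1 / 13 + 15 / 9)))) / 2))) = -15232 / 55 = -276.95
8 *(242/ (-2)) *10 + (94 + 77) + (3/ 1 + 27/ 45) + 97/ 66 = -3136297/ 330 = -9503.93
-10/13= -0.77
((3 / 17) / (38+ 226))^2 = 1 / 2238016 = 0.00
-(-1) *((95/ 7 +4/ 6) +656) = 14075/ 21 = 670.24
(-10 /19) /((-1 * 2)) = 5 /19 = 0.26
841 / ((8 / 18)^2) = 68121 / 16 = 4257.56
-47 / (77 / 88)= -376 / 7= -53.71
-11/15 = -0.73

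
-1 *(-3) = 3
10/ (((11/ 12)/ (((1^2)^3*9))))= 1080/ 11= 98.18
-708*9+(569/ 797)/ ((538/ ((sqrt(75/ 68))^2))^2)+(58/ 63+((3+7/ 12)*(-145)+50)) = -459705208132783201/ 67201852890816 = -6840.66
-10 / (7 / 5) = -50 / 7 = -7.14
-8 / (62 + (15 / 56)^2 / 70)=-351232 / 2722093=-0.13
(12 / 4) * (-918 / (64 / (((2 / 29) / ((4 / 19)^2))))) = -66.96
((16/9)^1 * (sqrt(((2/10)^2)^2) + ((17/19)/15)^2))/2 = 28304/731025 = 0.04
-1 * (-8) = 8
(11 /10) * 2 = 11 /5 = 2.20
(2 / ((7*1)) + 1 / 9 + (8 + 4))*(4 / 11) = 4.51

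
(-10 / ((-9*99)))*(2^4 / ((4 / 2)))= 80 / 891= 0.09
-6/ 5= -1.20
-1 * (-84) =84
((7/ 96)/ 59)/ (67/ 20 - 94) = -0.00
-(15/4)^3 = -52.73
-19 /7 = -2.71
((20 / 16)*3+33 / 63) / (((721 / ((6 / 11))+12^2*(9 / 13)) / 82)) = 191347 / 776153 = 0.25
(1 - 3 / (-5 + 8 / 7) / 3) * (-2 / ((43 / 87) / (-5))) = 9860 / 387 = 25.48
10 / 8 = 5 / 4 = 1.25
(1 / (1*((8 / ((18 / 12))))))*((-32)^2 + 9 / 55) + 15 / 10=170307 / 880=193.53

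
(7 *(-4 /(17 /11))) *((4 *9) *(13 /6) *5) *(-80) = 9609600 /17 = 565270.59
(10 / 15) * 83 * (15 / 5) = 166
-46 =-46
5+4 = 9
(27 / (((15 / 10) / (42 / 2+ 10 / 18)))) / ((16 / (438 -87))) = 34047 / 4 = 8511.75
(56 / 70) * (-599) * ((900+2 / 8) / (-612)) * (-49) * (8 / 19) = -211385902 / 14535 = -14543.23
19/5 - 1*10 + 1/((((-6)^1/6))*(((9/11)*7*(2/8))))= -2173/315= -6.90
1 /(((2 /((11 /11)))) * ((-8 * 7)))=-1 /112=-0.01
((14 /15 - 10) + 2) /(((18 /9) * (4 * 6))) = -53 /360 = -0.15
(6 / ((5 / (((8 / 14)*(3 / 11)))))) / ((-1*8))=-9 / 385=-0.02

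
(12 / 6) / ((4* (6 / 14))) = 7 / 6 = 1.17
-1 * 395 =-395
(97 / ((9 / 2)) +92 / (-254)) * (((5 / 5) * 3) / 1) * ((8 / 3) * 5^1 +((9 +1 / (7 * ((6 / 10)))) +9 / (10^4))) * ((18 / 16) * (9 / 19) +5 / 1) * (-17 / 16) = -17100751658227 / 2026920000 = -8436.82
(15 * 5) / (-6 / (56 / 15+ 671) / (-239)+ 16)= 181418925 / 38702794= 4.69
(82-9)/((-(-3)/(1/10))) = 2.43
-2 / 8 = -1 / 4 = -0.25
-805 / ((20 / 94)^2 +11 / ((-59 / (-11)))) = -14988065 / 39027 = -384.04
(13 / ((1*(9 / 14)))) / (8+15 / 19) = 3458 / 1503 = 2.30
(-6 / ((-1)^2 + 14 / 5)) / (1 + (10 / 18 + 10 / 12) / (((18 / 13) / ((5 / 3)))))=-29160 / 49343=-0.59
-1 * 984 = -984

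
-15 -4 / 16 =-61 / 4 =-15.25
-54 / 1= -54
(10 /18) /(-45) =-1 /81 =-0.01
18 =18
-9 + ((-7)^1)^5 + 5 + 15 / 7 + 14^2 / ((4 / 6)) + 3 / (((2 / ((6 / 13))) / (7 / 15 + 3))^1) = -577936 / 35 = -16512.46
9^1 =9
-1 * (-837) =837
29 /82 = 0.35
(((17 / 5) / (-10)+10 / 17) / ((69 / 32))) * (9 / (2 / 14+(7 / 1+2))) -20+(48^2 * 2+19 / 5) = 179543811 / 39100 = 4591.91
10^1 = 10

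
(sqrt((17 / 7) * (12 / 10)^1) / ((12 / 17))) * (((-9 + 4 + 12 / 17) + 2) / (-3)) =13 * sqrt(3570) / 420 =1.85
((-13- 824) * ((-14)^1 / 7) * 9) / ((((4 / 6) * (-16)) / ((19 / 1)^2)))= -8158239 / 16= -509889.94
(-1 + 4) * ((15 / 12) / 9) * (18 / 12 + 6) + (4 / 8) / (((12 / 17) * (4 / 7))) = 419 / 96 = 4.36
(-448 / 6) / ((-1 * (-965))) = -224 / 2895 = -0.08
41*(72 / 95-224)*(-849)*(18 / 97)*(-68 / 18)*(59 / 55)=-269252349024 / 46075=-5843784.03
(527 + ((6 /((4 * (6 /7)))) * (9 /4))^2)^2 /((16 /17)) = 327894846737 /1048576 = 312704.89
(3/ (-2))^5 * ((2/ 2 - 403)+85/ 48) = 3039.24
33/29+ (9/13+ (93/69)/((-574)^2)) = 5228795807/2856886396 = 1.83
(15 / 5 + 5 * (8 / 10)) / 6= 7 / 6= 1.17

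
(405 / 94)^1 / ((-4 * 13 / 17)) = -1.41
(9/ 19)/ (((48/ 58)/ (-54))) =-2349/ 76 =-30.91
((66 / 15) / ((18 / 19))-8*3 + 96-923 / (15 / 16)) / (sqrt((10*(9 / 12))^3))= -16342*sqrt(30) / 2025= -44.20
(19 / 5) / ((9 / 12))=76 / 15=5.07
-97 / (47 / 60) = -5820 / 47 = -123.83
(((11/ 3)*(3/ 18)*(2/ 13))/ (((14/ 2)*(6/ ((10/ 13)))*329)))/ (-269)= -55/ 2826810441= -0.00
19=19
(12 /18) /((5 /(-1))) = -2 /15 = -0.13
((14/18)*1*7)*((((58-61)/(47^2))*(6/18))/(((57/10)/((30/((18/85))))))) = -208250/3399651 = -0.06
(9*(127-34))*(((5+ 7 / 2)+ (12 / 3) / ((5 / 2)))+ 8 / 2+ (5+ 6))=210087 / 10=21008.70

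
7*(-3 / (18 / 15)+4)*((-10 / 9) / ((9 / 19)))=-24.63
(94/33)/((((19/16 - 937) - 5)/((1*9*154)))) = -63168/15053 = -4.20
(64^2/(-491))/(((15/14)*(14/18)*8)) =-3072/2455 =-1.25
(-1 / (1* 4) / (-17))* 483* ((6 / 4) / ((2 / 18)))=13041 / 136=95.89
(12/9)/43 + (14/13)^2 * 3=3.51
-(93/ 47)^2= -8649/ 2209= -3.92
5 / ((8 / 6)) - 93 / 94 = 519 / 188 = 2.76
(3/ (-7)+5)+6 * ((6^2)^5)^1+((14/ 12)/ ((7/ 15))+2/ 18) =45712429961/ 126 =362797063.18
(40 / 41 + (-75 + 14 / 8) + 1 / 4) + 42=-1231 / 41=-30.02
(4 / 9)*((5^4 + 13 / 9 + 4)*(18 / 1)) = 45392 / 9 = 5043.56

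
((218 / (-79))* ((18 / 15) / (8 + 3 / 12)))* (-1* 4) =6976 / 4345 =1.61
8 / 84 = 2 / 21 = 0.10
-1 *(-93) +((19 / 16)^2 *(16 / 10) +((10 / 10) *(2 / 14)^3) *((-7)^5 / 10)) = 14457 / 160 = 90.36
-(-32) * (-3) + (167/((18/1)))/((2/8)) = -530/9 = -58.89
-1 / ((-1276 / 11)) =1 / 116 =0.01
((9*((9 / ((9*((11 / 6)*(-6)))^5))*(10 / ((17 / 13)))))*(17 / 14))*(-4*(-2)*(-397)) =206440 / 821843253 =0.00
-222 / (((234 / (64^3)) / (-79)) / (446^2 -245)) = 152231040253952 / 39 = 3903360006511.59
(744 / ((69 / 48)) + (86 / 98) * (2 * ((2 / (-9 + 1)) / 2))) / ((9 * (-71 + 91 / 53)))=-0.83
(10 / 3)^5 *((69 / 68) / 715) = 115000 / 196911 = 0.58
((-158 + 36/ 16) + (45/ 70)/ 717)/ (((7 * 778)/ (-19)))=19803187/ 36444632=0.54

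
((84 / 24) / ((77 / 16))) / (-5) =-8 / 55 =-0.15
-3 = -3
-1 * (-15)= 15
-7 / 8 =-0.88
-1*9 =-9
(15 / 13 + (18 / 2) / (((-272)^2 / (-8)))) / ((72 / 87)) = 1.39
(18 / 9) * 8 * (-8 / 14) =-64 / 7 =-9.14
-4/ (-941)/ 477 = 4/ 448857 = 0.00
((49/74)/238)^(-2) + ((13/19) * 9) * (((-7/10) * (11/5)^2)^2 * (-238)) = 3269153710157/29093750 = 112366.19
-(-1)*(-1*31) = -31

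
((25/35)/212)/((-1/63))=-45/212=-0.21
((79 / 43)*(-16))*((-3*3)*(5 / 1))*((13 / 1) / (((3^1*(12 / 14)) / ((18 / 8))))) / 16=323505 / 344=940.42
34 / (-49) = -34 / 49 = -0.69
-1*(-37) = 37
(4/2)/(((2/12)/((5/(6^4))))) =5/108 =0.05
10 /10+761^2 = 579122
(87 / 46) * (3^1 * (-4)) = -522 / 23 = -22.70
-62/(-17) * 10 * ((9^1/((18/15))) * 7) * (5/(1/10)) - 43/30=48824269/510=95733.86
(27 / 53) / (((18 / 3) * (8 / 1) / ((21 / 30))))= 63 / 8480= 0.01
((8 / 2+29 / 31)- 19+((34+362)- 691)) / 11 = -871 / 31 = -28.10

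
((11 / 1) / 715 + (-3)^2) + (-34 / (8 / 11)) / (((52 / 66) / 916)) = -7064623 / 130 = -54343.25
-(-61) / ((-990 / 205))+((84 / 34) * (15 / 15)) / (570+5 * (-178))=-3403439 / 269280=-12.64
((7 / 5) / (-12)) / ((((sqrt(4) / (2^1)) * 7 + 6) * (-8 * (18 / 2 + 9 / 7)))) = 49 / 449280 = 0.00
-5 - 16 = -21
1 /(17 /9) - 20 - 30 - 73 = -2082 /17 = -122.47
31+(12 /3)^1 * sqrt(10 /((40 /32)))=8 * sqrt(2)+31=42.31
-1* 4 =-4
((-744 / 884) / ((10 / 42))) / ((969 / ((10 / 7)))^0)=-3906 / 1105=-3.53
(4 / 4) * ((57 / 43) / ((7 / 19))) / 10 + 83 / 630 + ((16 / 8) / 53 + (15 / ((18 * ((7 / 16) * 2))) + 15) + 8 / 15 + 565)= 59688548 / 102555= 582.01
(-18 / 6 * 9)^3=-19683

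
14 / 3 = 4.67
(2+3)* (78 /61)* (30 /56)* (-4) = -5850 /427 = -13.70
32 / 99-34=-3334 / 99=-33.68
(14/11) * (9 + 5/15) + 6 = 590/33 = 17.88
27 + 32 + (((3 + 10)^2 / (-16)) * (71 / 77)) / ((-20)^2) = 29063201 / 492800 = 58.98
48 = 48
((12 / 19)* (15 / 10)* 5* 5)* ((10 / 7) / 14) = 2250 / 931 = 2.42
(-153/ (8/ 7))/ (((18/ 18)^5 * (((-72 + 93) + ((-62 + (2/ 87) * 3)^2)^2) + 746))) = -84166439/ 9249014279096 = -0.00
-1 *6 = -6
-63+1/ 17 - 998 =-18036/ 17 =-1060.94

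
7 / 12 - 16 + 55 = 39.58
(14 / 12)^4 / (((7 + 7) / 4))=0.53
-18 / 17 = -1.06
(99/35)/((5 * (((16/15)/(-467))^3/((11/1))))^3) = -8562616419617758892942740953316153125/481036337152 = -17800352610185673553793340.00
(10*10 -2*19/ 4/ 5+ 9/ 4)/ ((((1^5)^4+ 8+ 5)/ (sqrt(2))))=10.14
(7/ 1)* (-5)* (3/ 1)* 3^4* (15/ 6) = -42525/ 2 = -21262.50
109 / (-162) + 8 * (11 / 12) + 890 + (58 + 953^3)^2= 121359136192628311709 / 162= 749130470324866121.66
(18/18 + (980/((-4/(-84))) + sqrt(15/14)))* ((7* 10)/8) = 5* sqrt(210)/8 + 720335/4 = 180092.81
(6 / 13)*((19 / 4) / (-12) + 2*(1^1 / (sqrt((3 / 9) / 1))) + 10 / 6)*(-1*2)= -24*sqrt(3) / 13 - 61 / 52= -4.37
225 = 225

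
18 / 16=9 / 8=1.12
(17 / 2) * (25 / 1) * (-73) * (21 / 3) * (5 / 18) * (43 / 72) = -46692625 / 2592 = -18014.13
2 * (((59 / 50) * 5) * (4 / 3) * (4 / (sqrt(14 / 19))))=472 * sqrt(266) / 105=73.32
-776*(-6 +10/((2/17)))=-61304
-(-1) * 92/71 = 92/71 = 1.30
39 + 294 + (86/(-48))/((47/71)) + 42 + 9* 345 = 3922387/1128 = 3477.29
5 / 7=0.71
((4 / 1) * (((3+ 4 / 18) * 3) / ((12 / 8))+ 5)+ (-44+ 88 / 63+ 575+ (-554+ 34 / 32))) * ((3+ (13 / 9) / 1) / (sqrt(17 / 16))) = 254390 * sqrt(17) / 9639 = 108.82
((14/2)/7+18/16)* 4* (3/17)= 1.50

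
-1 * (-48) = 48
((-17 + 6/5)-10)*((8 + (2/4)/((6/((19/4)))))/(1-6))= 43.32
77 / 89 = 0.87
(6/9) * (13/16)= 13/24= 0.54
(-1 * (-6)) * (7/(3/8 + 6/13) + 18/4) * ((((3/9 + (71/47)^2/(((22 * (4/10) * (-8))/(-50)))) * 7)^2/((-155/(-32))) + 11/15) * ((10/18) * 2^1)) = 580720236761276167/171981409517676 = 3376.65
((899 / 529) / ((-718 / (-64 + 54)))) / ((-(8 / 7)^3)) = -1541785 / 97234432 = -0.02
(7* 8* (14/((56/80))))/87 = 1120/87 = 12.87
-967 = -967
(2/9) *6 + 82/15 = 34/5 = 6.80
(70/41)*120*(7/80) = 735/41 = 17.93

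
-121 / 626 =-0.19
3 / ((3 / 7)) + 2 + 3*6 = 27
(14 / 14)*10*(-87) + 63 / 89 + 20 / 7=-539789 / 623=-866.43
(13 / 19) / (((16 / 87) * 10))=1131 / 3040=0.37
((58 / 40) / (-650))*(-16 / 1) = 58 / 1625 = 0.04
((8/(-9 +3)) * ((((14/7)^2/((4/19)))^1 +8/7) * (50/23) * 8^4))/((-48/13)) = 31283200/483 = 64768.53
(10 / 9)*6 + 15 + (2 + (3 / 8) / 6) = 1139 / 48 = 23.73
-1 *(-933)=933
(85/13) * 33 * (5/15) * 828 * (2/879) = 516120/3809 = 135.50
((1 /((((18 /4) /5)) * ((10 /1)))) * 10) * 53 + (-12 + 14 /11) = 4768 /99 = 48.16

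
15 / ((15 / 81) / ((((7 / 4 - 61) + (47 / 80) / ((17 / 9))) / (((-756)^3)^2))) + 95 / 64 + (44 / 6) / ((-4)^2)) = -10992960 / 429890507545823037059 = -0.00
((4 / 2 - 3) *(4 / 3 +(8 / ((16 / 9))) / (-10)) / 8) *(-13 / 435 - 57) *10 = 164353 / 2610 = 62.97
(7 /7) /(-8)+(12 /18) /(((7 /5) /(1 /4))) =-1 /168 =-0.01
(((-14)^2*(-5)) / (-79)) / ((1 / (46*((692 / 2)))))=197438.99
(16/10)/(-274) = -4/685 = -0.01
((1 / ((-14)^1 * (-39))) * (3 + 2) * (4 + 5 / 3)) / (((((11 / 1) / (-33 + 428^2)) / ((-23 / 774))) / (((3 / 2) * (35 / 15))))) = -358060205 / 3984552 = -89.86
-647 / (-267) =647 / 267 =2.42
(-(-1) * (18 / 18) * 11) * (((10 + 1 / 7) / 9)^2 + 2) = 142769 / 3969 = 35.97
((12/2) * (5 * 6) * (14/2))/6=210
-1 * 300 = -300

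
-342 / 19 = -18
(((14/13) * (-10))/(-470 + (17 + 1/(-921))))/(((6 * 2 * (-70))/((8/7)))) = -614/18983237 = -0.00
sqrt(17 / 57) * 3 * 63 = 63 * sqrt(969) / 19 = 103.22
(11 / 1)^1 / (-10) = -11 / 10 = -1.10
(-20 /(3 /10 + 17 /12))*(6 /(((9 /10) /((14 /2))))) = -56000 /103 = -543.69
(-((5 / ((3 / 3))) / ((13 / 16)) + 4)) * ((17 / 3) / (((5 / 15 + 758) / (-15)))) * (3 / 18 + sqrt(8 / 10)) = 1122 / 5915 + 13464 * sqrt(5) / 29575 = 1.21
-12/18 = -2/3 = -0.67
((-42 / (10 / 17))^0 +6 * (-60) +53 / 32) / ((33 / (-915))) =3487675 / 352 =9908.17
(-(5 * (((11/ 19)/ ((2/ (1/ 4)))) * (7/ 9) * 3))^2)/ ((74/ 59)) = -8745275/ 15387264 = -0.57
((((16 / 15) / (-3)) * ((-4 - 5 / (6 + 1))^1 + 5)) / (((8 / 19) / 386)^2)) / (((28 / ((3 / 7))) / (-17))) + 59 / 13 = 2972369579 / 133770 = 22220.00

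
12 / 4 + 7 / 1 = 10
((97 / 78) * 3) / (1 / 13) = 97 / 2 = 48.50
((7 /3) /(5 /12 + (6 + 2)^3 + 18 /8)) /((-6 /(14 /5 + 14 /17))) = -0.00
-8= -8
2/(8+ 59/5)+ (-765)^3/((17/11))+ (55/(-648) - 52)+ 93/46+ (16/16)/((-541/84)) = -25693362042180427/88693704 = -289686425.12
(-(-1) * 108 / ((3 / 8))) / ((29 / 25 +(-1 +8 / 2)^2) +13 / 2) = 14400 / 833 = 17.29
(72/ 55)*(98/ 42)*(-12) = -36.65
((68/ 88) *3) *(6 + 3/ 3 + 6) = 663/ 22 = 30.14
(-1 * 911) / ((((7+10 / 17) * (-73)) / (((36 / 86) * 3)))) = 278766 / 134977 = 2.07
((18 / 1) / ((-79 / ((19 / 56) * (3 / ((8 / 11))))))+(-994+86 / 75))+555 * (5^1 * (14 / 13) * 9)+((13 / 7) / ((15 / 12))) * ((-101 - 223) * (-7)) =505057414363 / 17253600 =29272.58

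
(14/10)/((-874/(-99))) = 693/4370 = 0.16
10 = 10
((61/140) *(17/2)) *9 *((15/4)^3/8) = 6299775/28672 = 219.72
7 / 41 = 0.17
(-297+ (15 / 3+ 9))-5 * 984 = -5203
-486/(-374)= 243/187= 1.30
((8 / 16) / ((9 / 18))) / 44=1 / 44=0.02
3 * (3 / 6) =3 / 2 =1.50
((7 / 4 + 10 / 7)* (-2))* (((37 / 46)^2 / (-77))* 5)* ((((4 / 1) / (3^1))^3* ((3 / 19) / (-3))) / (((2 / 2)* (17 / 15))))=-0.03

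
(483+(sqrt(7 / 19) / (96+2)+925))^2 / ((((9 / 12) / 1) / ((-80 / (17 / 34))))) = -8268619448480 / 19551 - 901120*sqrt(133) / 2793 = -422929374.15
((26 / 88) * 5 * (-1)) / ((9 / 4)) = -65 / 99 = -0.66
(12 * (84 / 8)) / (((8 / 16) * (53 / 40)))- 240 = -2640 / 53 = -49.81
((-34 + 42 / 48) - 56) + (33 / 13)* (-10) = -11909 / 104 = -114.51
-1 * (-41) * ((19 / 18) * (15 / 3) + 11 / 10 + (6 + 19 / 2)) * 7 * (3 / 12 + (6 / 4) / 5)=6216133 / 1800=3453.41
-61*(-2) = 122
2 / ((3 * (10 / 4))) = 0.27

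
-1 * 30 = -30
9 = 9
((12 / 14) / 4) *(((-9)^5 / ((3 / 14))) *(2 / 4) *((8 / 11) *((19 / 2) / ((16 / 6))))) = -3365793 / 44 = -76495.30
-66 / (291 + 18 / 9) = -0.23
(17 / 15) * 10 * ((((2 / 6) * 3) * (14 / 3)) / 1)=476 / 9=52.89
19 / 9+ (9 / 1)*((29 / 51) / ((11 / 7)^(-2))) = 110570 / 7497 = 14.75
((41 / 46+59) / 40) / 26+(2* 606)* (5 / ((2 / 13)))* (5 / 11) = 1884423661 / 105248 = 17904.60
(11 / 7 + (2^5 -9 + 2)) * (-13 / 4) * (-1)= 1209 / 14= 86.36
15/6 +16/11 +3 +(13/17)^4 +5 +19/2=20025127/918731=21.80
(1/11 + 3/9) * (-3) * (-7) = 98/11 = 8.91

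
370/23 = 16.09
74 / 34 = 37 / 17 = 2.18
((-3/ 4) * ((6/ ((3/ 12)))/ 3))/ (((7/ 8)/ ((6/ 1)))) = -288/ 7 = -41.14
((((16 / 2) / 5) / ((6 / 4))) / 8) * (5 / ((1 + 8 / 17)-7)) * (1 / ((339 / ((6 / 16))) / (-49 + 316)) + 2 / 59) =-298537 / 7520376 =-0.04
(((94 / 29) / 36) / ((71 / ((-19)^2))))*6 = 16967 / 6177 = 2.75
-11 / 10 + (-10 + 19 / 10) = -46 / 5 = -9.20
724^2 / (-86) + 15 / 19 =-6094.28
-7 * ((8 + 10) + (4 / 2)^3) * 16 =-2912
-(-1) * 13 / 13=1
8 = 8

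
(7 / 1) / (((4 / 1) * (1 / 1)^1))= 7 / 4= 1.75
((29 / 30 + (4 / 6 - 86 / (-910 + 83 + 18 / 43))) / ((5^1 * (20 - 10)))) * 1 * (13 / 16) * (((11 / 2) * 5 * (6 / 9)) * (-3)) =-264914221 / 170606400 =-1.55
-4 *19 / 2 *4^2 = -608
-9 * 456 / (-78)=52.62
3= 3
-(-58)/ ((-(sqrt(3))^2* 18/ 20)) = -580/ 27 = -21.48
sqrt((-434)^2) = 434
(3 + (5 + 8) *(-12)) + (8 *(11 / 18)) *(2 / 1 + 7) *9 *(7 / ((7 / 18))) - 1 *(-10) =6985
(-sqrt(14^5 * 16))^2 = 8605184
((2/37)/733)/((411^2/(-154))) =-308/4581306441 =-0.00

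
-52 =-52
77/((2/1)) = 77/2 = 38.50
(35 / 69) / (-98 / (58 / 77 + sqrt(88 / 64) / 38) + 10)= -81689713805 / 19339184767314-386392930 * sqrt(22) / 9669592383657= -0.00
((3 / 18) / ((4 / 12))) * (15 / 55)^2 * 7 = 63 / 242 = 0.26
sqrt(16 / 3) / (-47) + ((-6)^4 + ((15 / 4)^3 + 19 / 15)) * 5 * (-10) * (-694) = 2248561735 / 48 - 4 * sqrt(3) / 141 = 46845036.10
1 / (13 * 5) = 1 / 65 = 0.02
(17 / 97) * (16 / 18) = 136 / 873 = 0.16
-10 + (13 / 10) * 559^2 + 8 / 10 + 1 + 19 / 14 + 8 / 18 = 127958954 / 315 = 406218.90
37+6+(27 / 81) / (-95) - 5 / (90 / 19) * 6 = 3483 / 95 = 36.66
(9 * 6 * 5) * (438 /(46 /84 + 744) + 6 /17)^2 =67596694604280 /282606002449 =239.19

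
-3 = -3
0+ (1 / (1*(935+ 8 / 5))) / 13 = 5 / 60879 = 0.00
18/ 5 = 3.60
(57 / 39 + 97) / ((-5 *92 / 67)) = -4288 / 299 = -14.34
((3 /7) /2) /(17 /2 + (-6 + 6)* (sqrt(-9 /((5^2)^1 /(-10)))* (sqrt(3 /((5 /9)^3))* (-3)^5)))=3 /119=0.03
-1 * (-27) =27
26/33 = 0.79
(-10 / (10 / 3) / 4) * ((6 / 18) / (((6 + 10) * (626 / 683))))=-683 / 40064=-0.02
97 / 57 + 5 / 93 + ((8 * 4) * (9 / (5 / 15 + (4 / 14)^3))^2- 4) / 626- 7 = 27.30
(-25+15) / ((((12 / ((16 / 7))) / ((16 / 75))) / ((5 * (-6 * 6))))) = 512 / 7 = 73.14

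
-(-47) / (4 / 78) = 1833 / 2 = 916.50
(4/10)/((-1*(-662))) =1/1655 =0.00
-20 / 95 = -4 / 19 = -0.21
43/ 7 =6.14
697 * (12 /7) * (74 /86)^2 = 11450316 /12943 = 884.67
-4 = -4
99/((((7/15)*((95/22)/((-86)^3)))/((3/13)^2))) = -37403909136/22477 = -1664097.04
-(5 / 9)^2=-25 / 81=-0.31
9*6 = 54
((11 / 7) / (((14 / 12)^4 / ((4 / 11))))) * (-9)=-2.78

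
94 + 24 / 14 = 670 / 7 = 95.71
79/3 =26.33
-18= -18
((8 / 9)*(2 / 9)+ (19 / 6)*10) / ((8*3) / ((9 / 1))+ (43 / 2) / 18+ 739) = 0.04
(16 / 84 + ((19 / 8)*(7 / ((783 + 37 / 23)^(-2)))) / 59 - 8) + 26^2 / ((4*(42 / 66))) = 227728669783 / 1310862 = 173724.37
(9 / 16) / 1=9 / 16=0.56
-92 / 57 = -1.61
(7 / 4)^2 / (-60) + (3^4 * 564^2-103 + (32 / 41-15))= 1014136327591 / 39360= 25765658.73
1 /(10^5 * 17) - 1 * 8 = -13599999 /1700000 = -8.00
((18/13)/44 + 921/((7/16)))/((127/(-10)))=-21072795/127127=-165.76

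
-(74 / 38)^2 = -3.79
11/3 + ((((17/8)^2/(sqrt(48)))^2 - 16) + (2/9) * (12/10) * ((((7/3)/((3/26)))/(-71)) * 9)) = -878875613/69795840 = -12.59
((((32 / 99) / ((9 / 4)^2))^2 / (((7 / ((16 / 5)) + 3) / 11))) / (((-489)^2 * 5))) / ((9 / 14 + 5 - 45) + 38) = -58720256 / 11022171336016335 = -0.00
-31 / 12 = -2.58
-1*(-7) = 7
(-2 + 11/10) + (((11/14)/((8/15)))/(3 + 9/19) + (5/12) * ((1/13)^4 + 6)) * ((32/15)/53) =-0.78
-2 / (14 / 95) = -95 / 7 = -13.57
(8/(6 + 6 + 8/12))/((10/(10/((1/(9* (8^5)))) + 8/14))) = 123863064/665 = 186260.25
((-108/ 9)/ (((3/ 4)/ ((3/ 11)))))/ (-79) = 48/ 869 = 0.06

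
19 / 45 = 0.42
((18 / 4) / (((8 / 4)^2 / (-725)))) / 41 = -6525 / 328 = -19.89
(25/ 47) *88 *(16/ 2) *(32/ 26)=281600/ 611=460.88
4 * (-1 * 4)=-16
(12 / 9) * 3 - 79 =-75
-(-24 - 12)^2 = -1296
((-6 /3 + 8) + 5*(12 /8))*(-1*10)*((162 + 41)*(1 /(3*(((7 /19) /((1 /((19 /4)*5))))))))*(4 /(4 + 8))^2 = -116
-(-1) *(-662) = -662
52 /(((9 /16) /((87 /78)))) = 928 /9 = 103.11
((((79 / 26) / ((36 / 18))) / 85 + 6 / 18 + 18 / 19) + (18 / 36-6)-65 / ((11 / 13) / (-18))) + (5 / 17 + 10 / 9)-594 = 6534246689 / 8314020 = 785.93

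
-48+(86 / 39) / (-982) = -919195 / 19149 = -48.00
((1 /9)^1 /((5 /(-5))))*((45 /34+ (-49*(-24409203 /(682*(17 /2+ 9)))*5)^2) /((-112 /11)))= 110290901374427871 /40254368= 2739849284.79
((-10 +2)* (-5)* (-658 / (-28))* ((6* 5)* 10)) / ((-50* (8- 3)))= -1128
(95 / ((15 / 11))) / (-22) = -19 / 6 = -3.17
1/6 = 0.17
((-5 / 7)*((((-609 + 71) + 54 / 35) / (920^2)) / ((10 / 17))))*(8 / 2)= 39899 / 12960500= 0.00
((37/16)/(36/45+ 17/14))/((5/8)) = 259/141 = 1.84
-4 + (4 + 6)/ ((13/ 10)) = 48/ 13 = 3.69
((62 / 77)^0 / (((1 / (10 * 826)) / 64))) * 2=1057280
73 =73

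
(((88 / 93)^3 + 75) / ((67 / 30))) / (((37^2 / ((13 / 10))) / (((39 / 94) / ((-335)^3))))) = -10310393743 / 28969891040387154750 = -0.00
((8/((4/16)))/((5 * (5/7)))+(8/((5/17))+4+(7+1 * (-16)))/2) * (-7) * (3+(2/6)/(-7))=-31093/75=-414.57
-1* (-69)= 69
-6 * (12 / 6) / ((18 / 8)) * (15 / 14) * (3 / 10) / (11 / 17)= -2.65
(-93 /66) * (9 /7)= -279 /154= -1.81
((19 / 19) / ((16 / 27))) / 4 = 27 / 64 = 0.42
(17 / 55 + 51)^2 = 7963684 / 3025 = 2632.62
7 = 7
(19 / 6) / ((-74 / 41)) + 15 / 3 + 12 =6769 / 444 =15.25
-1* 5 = -5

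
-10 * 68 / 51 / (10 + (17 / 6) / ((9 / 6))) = -120 / 107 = -1.12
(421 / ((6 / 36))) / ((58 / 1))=1263 / 29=43.55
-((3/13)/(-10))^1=3/130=0.02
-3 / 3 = -1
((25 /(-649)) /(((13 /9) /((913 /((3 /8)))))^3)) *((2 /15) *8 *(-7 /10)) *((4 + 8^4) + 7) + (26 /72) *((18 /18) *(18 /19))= 2786303653020784235 /4925674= 565669521170.26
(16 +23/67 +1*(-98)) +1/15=-81998/1005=-81.59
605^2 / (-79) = -366025 / 79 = -4633.23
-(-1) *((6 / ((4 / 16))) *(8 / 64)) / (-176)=-3 / 176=-0.02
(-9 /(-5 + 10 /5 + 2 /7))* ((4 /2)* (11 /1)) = 1386 /19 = 72.95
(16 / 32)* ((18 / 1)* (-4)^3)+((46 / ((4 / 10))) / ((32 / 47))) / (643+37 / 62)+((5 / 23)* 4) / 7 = -1258880179 / 2187024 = -575.61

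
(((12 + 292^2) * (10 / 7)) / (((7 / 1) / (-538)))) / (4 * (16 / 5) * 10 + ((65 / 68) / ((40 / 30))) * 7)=-124789487360 / 1772869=-70388.44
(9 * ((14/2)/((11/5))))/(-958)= -315/10538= -0.03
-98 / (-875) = 14 / 125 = 0.11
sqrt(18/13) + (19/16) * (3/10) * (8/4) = 57/80 + 3 * sqrt(26)/13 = 1.89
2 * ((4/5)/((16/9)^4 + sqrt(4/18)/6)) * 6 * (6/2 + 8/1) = 454060670976/42947015755 - 2525407632 * sqrt(2)/42947015755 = 10.49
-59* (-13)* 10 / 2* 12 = 46020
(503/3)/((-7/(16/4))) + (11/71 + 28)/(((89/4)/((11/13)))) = -163432688/1725087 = -94.74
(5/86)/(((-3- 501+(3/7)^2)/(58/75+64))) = -0.01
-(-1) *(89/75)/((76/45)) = 267/380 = 0.70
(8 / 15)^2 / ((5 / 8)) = 512 / 1125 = 0.46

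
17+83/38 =729/38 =19.18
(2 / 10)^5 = 1 / 3125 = 0.00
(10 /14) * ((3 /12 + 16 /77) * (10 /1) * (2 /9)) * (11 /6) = 1175 /882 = 1.33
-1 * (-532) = 532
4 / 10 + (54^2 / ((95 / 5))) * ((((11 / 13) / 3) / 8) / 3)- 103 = -248967 / 2470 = -100.80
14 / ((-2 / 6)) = -42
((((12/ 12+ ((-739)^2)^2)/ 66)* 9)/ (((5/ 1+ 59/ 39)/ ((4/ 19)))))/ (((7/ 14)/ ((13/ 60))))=75605905173747/ 132715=569686208.60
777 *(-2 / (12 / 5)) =-1295 / 2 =-647.50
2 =2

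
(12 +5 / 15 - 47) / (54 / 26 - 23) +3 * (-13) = -37.34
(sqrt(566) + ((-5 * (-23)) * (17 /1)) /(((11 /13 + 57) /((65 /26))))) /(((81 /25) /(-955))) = -3033915625 /121824 - 23875 * sqrt(566) /81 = -31916.49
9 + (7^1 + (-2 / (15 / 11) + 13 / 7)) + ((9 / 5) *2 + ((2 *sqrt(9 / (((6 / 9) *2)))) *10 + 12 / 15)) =2183 / 105 + 30 *sqrt(3) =72.75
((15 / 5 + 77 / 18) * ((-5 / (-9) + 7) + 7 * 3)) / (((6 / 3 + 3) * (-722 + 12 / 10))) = -0.06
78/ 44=39/ 22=1.77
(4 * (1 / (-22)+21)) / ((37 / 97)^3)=841484506 / 557183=1510.25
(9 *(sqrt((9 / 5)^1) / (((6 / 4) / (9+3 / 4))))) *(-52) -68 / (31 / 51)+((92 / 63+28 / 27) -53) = -9126 *sqrt(5) / 5 -951347 / 5859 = -4243.64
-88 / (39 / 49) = -4312 / 39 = -110.56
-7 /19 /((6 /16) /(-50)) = 2800 /57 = 49.12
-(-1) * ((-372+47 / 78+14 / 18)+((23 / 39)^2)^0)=-86491 / 234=-369.62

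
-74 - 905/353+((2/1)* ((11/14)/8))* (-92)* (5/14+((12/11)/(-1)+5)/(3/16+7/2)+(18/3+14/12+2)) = -819979927/3061569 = -267.83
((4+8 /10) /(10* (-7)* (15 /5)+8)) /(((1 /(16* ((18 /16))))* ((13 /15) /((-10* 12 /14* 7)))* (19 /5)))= 194400 /24947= 7.79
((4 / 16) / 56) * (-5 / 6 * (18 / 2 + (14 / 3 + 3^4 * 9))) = -2785 / 1008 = -2.76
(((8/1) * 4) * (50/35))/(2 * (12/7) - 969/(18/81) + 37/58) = -2320/221089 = -0.01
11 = 11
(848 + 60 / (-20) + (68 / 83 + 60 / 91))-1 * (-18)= 6529407 / 7553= 864.48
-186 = -186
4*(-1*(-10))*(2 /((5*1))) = 16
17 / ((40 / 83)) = 35.28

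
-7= -7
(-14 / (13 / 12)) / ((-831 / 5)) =280 / 3601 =0.08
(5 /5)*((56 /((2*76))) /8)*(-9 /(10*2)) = -63 /3040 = -0.02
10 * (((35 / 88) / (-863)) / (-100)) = 7 / 151888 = 0.00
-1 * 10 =-10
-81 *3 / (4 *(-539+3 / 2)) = 243 / 2150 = 0.11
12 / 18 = 2 / 3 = 0.67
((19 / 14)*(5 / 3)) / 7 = 95 / 294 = 0.32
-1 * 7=-7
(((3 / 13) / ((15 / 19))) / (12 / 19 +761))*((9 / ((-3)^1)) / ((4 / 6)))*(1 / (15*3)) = -361 / 9406150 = -0.00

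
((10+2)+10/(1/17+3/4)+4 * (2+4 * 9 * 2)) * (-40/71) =-180.49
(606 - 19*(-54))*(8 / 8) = 1632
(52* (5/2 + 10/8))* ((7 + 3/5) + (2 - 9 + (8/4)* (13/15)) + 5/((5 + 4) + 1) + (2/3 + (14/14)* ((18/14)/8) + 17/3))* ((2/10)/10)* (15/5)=61113/560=109.13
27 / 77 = 0.35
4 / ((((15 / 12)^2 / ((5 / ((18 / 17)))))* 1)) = 544 / 45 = 12.09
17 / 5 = 3.40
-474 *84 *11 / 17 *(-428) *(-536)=-100475198208 / 17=-5910305776.94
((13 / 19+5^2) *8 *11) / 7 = 42944 / 133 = 322.89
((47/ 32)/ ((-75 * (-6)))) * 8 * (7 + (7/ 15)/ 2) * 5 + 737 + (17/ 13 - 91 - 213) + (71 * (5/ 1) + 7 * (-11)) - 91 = 87364187/ 140400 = 622.25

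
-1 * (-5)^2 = -25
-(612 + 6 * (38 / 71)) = -615.21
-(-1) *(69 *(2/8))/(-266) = -69/1064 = -0.06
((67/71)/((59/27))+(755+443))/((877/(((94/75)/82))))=235950857/11296790475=0.02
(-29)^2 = 841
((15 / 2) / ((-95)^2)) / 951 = 0.00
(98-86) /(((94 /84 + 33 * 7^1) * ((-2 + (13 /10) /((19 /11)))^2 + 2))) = 18194400 /1251469381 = 0.01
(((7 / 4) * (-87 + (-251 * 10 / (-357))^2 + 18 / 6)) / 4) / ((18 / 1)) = -275351 / 327726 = -0.84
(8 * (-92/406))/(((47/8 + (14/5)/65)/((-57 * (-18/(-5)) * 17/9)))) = 5374720/45269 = 118.73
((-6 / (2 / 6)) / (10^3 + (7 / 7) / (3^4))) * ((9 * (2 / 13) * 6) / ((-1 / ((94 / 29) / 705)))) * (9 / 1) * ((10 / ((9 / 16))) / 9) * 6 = 2239488 / 30537377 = 0.07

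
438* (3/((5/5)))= 1314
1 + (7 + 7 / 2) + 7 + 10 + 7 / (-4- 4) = 221 / 8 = 27.62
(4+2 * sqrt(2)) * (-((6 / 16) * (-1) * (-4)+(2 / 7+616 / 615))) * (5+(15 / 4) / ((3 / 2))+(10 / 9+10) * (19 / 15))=-5591767 / 23247-5591767 * sqrt(2) / 46494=-410.62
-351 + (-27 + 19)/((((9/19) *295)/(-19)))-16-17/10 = -367.61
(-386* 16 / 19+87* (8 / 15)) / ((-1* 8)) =3309 / 95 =34.83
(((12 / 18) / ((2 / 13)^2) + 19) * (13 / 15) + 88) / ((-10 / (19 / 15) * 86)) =-220381 / 1161000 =-0.19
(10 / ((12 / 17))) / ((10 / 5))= 7.08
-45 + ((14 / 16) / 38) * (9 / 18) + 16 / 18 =-241313 / 5472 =-44.10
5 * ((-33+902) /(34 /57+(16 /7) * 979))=1733655 /893086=1.94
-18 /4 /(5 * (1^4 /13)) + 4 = -77 /10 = -7.70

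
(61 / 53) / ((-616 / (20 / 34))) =-305 / 277508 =-0.00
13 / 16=0.81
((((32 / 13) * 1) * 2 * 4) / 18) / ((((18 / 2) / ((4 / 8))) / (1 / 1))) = 64 / 1053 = 0.06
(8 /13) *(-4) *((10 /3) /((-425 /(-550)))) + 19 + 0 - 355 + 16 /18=-687656 /1989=-345.73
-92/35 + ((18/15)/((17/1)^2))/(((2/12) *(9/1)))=-5312/2023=-2.63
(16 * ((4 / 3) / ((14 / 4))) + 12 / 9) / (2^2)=13 / 7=1.86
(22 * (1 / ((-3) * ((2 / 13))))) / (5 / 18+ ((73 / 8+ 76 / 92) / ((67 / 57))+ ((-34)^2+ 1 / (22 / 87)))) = -58175832 / 1426363397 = -0.04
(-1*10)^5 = -100000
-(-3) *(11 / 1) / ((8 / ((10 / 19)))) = 165 / 76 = 2.17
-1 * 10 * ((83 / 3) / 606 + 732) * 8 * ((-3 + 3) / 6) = 0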